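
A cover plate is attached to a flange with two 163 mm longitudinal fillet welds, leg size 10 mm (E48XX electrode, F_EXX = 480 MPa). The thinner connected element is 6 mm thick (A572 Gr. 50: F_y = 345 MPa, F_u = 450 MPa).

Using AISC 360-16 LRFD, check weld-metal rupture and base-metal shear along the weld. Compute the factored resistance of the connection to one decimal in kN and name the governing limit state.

396.1 kN (base-metal shear governs)

Weld metal: throat = 0.707×10 = 7.07 mm, L = 2×163 = 326 mm. φR_n = 0.75 × 0.6 × 480 × 7.07 × 326 = 497.8 kN.
Base metal shear (6 mm plate): yield φR_n = 1.0×0.6×345×6×326 = 404.9 kN; rupture φR_n = 0.75×0.6×450×6×326 = 396.1 kN; take 396.1 kN (rupture).
Governing: min(497.8, 396.1) = 396.1 kN → base-metal shear.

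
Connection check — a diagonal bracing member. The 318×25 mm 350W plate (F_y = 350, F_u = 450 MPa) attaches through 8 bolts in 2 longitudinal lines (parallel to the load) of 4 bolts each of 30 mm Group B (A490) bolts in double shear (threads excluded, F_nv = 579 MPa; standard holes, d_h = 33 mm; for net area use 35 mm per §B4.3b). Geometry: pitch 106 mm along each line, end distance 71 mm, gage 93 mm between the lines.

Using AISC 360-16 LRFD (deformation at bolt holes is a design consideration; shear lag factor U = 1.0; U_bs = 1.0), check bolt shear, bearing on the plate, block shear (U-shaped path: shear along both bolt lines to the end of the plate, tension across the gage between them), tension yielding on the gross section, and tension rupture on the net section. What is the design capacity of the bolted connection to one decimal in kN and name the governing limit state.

2092.5 kN (net-section rupture governs)

Bolt shear: A_b = π(30)²/4 = 706.86 mm². φR_n = 0.75 × 579 × 706.86 × 8 × 2 = 4911.3 kN.
Bearing (25 mm plate, F_u = 450 MPa): end bolts L_c = 71 − 33/2 = 54.5, R_n = min(1.2×54.5×25×450, 2.4×30×25×450) = 735.75 kN/bolt; interior L_c = 106 − 33 = 73, R_n = 810 kN/bolt. φR_n = 0.75 × (2×735.75 + 6×810) = 4748.6 kN.
Block shear: shear path 2×[71+3×106] = 2×389 mm, A_gv = 19450, A_nv = 2×(389 − 3.5×35)×25 = 13325 mm²; tension across gage: (93 − 1×35)×25 = 1450 mm². R_n = min(0.6×450×13325, 0.6×350×19450) + 1.0×450×1450 = min(3597.8, 4084.5) + 652.5 = 4250.3 kN. φR_n = 0.75 × 4250.3 = 3187.7 kN.
Tension yield (gross): A_g = 318×25 = 7950 mm². φR_n = 0.90 × 350 × 7950 = 2504.3 kN.
Tension rupture (net): A_n = (318 − 2×35)×25 = 6200 mm² (U = 1.0, A_e = A_n). φR_n = 0.75 × 450 × 6200 = 2092.5 kN.
Governing: min(4911.3, 4748.6, 3187.7, 2504.3, 2092.5) = 2092.5 kN → net-section rupture.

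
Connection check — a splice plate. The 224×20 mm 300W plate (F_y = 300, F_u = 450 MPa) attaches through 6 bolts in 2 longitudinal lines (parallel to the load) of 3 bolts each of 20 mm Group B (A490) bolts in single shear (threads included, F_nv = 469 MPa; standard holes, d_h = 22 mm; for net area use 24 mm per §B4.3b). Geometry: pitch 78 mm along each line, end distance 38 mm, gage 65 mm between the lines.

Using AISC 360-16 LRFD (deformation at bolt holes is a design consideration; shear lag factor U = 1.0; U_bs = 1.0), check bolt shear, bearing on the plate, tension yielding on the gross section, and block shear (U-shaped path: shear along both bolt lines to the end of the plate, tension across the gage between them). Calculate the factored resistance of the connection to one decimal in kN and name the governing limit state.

Bolt shear: A_b = π(20)²/4 = 314.16 mm². φR_n = 0.75 × 469 × 314.16 × 6 × 1 = 663.0 kN.
Bearing (20 mm plate, F_u = 450 MPa): end bolts L_c = 38 − 22/2 = 27, R_n = min(1.2×27×20×450, 2.4×20×20×450) = 291.6 kN/bolt; interior L_c = 78 − 22 = 56, R_n = 432 kN/bolt. φR_n = 0.75 × (2×291.6 + 4×432) = 1733.4 kN.
Tension yield (gross): A_g = 224×20 = 4480 mm². φR_n = 0.90 × 300 × 4480 = 1209.6 kN.
Block shear: shear path 2×[38+2×78] = 2×194 mm, A_gv = 7760, A_nv = 2×(194 − 2.5×24)×20 = 5360 mm²; tension across gage: (65 − 1×24)×20 = 820 mm². R_n = min(0.6×450×5360, 0.6×300×7760) + 1.0×450×820 = min(1447.2, 1396.8) + 369 = 1765.8 kN. φR_n = 0.75 × 1765.8 = 1324.4 kN.
Governing: min(663.0, 1733.4, 1209.6, 1324.4) = 663.0 kN → bolt shear.

663.0 kN (bolt shear governs)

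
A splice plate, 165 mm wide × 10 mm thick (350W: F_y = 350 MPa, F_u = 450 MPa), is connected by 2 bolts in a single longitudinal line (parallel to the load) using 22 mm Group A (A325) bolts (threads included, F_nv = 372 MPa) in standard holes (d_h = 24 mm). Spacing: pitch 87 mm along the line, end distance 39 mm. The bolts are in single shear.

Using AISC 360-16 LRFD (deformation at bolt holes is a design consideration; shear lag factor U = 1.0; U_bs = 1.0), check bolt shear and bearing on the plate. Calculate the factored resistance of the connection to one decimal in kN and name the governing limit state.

212.1 kN (bolt shear governs)

Bolt shear: A_b = π(22)²/4 = 380.13 mm². φR_n = 0.75 × 372 × 380.13 × 2 × 1 = 212.1 kN.
Bearing (10 mm plate, F_u = 450 MPa): end bolts L_c = 39 − 24/2 = 27, R_n = min(1.2×27×10×450, 2.4×22×10×450) = 145.8 kN/bolt; interior L_c = 87 − 24 = 63, R_n = 237.6 kN/bolt. φR_n = 0.75 × (1×145.8 + 1×237.6) = 287.6 kN.
Governing: min(212.1, 287.6) = 212.1 kN → bolt shear.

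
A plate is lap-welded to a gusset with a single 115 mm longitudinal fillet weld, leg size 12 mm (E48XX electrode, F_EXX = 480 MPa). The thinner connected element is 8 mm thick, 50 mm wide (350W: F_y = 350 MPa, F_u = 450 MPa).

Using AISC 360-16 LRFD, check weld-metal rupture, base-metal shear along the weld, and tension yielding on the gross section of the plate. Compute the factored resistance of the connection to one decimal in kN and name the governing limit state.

126.0 kN (gross-section yield governs)

Weld metal: throat = 0.707×12 = 8.484 mm, L = 115 mm. φR_n = 0.75 × 0.6 × 480 × 8.484 × 115 = 210.7 kN.
Base metal shear (8 mm plate): yield φR_n = 1.0×0.6×350×8×115 = 193.2 kN; rupture φR_n = 0.75×0.6×450×8×115 = 186.3 kN; take 186.3 kN (rupture).
Tension yield (gross): A_g = 50×8 = 400 mm². φR_n = 0.90 × 350 × 400 = 126.0 kN.
Governing: min(210.7, 186.3, 126.0) = 126.0 kN → gross-section yield.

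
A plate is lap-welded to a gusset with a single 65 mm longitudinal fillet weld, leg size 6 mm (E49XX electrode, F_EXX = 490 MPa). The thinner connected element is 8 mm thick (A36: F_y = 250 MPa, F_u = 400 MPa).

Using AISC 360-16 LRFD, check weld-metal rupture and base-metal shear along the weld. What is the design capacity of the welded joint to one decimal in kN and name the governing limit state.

60.8 kN (weld metal governs)

Weld metal: throat = 0.707×6 = 4.242 mm, L = 65 mm. φR_n = 0.75 × 0.6 × 490 × 4.242 × 65 = 60.8 kN.
Base metal shear (8 mm plate): yield φR_n = 1.0×0.6×250×8×65 = 78.0 kN; rupture φR_n = 0.75×0.6×400×8×65 = 93.6 kN; take 78.0 kN (yield).
Governing: min(60.8, 78.0) = 60.8 kN → weld metal.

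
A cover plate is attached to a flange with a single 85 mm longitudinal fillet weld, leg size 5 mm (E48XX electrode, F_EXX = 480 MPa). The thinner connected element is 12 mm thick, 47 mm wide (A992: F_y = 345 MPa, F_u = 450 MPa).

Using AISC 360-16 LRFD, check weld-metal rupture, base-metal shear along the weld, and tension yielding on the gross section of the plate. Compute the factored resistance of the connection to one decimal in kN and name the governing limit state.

64.9 kN (weld metal governs)

Weld metal: throat = 0.707×5 = 3.535 mm, L = 85 mm. φR_n = 0.75 × 0.6 × 480 × 3.535 × 85 = 64.9 kN.
Base metal shear (12 mm plate): yield φR_n = 1.0×0.6×345×12×85 = 211.1 kN; rupture φR_n = 0.75×0.6×450×12×85 = 206.6 kN; take 206.6 kN (rupture).
Tension yield (gross): A_g = 47×12 = 564 mm². φR_n = 0.90 × 345 × 564 = 175.1 kN.
Governing: min(64.9, 206.6, 175.1) = 64.9 kN → weld metal.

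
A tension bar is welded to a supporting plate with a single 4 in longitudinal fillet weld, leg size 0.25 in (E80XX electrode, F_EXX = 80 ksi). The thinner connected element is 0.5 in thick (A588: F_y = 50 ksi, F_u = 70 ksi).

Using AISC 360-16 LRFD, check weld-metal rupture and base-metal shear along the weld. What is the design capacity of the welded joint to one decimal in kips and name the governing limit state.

25.5 kips (weld metal governs)

Weld metal: throat = 0.707×0.25 = 0.17675 in, L = 4 in. φR_n = 0.75 × 0.6 × 80 × 0.17675 × 4 = 25.5 kips.
Base metal shear (0.5 in plate): yield φR_n = 1.0×0.6×50×0.5×4 = 60.0 kips; rupture φR_n = 0.75×0.6×70×0.5×4 = 63.0 kips; take 60.0 kips (yield).
Governing: min(25.5, 60.0) = 25.5 kips → weld metal.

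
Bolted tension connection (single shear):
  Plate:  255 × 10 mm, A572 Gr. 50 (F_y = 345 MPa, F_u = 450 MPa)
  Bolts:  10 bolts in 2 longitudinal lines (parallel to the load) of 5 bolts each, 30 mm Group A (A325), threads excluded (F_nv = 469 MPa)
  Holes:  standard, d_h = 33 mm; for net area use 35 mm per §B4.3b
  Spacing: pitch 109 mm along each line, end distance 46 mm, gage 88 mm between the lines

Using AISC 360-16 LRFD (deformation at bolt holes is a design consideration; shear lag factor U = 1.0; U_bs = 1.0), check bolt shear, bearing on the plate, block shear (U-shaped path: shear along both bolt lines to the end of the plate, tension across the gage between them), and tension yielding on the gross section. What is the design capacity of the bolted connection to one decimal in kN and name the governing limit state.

791.8 kN (gross-section yield governs)

Bolt shear: A_b = π(30)²/4 = 706.86 mm². φR_n = 0.75 × 469 × 706.86 × 10 × 1 = 2486.4 kN.
Bearing (10 mm plate, F_u = 450 MPa): end bolts L_c = 46 − 33/2 = 29.5, R_n = min(1.2×29.5×10×450, 2.4×30×10×450) = 159.3 kN/bolt; interior L_c = 109 − 33 = 76, R_n = 324 kN/bolt. φR_n = 0.75 × (2×159.3 + 8×324) = 2183.0 kN.
Block shear: shear path 2×[46+4×109] = 2×482 mm, A_gv = 9640, A_nv = 2×(482 − 4.5×35)×10 = 6490 mm²; tension across gage: (88 − 1×35)×10 = 530 mm². R_n = min(0.6×450×6490, 0.6×345×9640) + 1.0×450×530 = min(1752.3, 1995.5) + 238.5 = 1990.8 kN. φR_n = 0.75 × 1990.8 = 1493.1 kN.
Tension yield (gross): A_g = 255×10 = 2550 mm². φR_n = 0.90 × 345 × 2550 = 791.8 kN.
Governing: min(2486.4, 2183.0, 1493.1, 791.8) = 791.8 kN → gross-section yield.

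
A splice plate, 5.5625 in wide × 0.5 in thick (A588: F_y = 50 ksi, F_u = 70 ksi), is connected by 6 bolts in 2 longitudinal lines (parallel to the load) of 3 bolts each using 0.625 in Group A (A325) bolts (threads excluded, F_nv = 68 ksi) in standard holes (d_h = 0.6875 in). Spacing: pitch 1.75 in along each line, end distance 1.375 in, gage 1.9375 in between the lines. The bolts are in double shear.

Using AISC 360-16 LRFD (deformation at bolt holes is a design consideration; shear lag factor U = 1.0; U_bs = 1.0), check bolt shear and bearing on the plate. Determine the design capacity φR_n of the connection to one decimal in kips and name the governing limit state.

Bolt shear: A_b = π(0.625)²/4 = 0.3068 in². φR_n = 0.75 × 68 × 0.3068 × 6 × 2 = 187.8 kips.
Bearing (0.5 in plate, F_u = 70 ksi): end bolts L_c = 1.375 − 0.6875/2 = 1.03125, R_n = min(1.2×1.03125×0.5×70, 2.4×0.625×0.5×70) = 43.313 kips/bolt; interior L_c = 1.75 − 0.6875 = 1.0625, R_n = 44.625 kips/bolt. φR_n = 0.75 × (2×43.313 + 4×44.625) = 198.8 kips.
Governing: min(187.8, 198.8) = 187.8 kips → bolt shear.

187.8 kips (bolt shear governs)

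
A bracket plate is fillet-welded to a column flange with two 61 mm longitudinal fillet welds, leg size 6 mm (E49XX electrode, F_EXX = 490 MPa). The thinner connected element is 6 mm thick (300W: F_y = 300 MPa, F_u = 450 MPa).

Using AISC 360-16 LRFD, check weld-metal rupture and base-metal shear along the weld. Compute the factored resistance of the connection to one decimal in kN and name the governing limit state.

114.1 kN (weld metal governs)

Weld metal: throat = 0.707×6 = 4.242 mm, L = 2×61 = 122 mm. φR_n = 0.75 × 0.6 × 490 × 4.242 × 122 = 114.1 kN.
Base metal shear (6 mm plate): yield φR_n = 1.0×0.6×300×6×122 = 131.8 kN; rupture φR_n = 0.75×0.6×450×6×122 = 148.2 kN; take 131.8 kN (yield).
Governing: min(114.1, 131.8) = 114.1 kN → weld metal.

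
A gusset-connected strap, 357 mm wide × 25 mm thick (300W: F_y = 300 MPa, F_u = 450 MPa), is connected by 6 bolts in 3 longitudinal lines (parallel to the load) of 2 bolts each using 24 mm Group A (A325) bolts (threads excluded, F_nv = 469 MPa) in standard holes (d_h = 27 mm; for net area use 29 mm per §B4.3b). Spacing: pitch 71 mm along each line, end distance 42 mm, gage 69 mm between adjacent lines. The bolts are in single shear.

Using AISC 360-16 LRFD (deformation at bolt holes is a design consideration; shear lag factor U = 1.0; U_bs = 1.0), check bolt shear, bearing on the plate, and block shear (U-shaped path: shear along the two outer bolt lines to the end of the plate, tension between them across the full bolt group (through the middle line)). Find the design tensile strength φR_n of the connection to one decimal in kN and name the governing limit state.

954.8 kN (bolt shear governs)

Bolt shear: A_b = π(24)²/4 = 452.39 mm². φR_n = 0.75 × 469 × 452.39 × 6 × 1 = 954.8 kN.
Bearing (25 mm plate, F_u = 450 MPa): end bolts L_c = 42 − 27/2 = 28.5, R_n = min(1.2×28.5×25×450, 2.4×24×25×450) = 384.75 kN/bolt; interior L_c = 71 − 27 = 44, R_n = 594 kN/bolt. φR_n = 0.75 × (3×384.75 + 3×594) = 2202.2 kN.
Block shear: shear path 2×[42+1×71] = 2×113 mm, A_gv = 5650, A_nv = 2×(113 − 1.5×29)×25 = 3475 mm²; tension across gage: (138 − 2×29)×25 = 2000 mm². R_n = min(0.6×450×3475, 0.6×300×5650) + 1.0×450×2000 = min(938.25, 1017) + 900 = 1838.3 kN. φR_n = 0.75 × 1838.3 = 1378.7 kN.
Governing: min(954.8, 2202.2, 1378.7) = 954.8 kN → bolt shear.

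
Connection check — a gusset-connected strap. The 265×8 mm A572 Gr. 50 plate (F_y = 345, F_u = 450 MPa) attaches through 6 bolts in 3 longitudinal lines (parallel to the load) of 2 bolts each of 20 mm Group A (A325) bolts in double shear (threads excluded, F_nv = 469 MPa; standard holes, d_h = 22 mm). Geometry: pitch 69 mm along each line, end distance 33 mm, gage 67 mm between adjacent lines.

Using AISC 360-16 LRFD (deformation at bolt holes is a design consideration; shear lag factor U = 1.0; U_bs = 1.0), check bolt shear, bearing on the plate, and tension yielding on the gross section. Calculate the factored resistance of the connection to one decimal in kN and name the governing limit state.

Bolt shear: A_b = π(20)²/4 = 314.16 mm². φR_n = 0.75 × 469 × 314.16 × 6 × 2 = 1326.1 kN.
Bearing (8 mm plate, F_u = 450 MPa): end bolts L_c = 33 − 22/2 = 22, R_n = min(1.2×22×8×450, 2.4×20×8×450) = 95.04 kN/bolt; interior L_c = 69 − 22 = 47, R_n = 172.8 kN/bolt. φR_n = 0.75 × (3×95.04 + 3×172.8) = 602.6 kN.
Tension yield (gross): A_g = 265×8 = 2120 mm². φR_n = 0.90 × 345 × 2120 = 658.3 kN.
Governing: min(1326.1, 602.6, 658.3) = 602.6 kN → bearing.

602.6 kN (bearing governs)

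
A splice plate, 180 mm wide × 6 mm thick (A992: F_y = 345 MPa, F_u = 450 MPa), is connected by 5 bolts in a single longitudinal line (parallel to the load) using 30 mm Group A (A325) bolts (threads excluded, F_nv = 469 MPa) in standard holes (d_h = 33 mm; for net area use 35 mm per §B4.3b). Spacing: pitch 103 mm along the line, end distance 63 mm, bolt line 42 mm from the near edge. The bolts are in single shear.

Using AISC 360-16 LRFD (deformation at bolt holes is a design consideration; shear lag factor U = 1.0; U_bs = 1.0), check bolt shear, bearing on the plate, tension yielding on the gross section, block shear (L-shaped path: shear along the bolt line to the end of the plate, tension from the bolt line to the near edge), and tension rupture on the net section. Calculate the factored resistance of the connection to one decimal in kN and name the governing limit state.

293.6 kN (net-section rupture governs)

Bolt shear: A_b = π(30)²/4 = 706.86 mm². φR_n = 0.75 × 469 × 706.86 × 5 × 1 = 1243.2 kN.
Bearing (6 mm plate, F_u = 450 MPa): end bolts L_c = 63 − 33/2 = 46.5, R_n = min(1.2×46.5×6×450, 2.4×30×6×450) = 150.66 kN/bolt; interior L_c = 103 − 33 = 70, R_n = 194.4 kN/bolt. φR_n = 0.75 × (1×150.66 + 4×194.4) = 696.2 kN.
Tension yield (gross): A_g = 180×6 = 1080 mm². φR_n = 0.90 × 345 × 1080 = 335.3 kN.
Block shear: shear path 1×[63+4×103] = 1×475 mm, A_gv = 2850, A_nv = 1×(475 − 4.5×35)×6 = 1905 mm²; tension to near edge: (42 − 0.5×35)×6 = 147 mm². R_n = min(0.6×450×1905, 0.6×345×2850) + 1.0×450×147 = min(514.35, 589.95) + 66.15 = 580.5 kN. φR_n = 0.75 × 580.5 = 435.4 kN.
Tension rupture (net): A_n = (180 − 1×35)×6 = 870 mm² (U = 1.0, A_e = A_n). φR_n = 0.75 × 450 × 870 = 293.6 kN.
Governing: min(1243.2, 696.2, 335.3, 435.4, 293.6) = 293.6 kN → net-section rupture.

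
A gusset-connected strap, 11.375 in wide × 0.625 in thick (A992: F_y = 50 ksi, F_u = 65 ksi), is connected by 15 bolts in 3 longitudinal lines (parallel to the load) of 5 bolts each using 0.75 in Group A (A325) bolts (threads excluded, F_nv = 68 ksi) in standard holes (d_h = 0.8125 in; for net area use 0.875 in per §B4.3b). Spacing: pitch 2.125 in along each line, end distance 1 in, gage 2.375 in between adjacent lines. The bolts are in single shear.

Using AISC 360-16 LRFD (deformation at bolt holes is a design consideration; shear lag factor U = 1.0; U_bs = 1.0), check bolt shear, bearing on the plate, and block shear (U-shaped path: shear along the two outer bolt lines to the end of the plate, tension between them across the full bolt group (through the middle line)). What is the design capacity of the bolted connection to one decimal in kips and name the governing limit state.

Bolt shear: A_b = π(0.75)²/4 = 0.44179 in². φR_n = 0.75 × 68 × 0.44179 × 15 × 1 = 338.0 kips.
Bearing (0.625 in plate, F_u = 65 ksi): end bolts L_c = 1 − 0.8125/2 = 0.59375, R_n = min(1.2×0.59375×0.625×65, 2.4×0.75×0.625×65) = 28.945 kips/bolt; interior L_c = 2.125 − 0.8125 = 1.3125, R_n = 63.984 kips/bolt. φR_n = 0.75 × (3×28.945 + 12×63.984) = 641.0 kips.
Block shear: shear path 2×[1+4×2.125] = 2×9.5 in, A_gv = 11.875, A_nv = 2×(9.5 − 4.5×0.875)×0.625 = 6.9531 in²; tension across gage: (4.75 − 2×0.875)×0.625 = 1.875 in². R_n = min(0.6×65×6.9531, 0.6×50×11.875) + 1.0×65×1.875 = min(271.17, 356.25) + 121.88 = 393.05 kips. φR_n = 0.75 × 393.05 = 294.8 kips.
Governing: min(338.0, 641.0, 294.8) = 294.8 kips → block shear.

294.8 kips (block shear governs)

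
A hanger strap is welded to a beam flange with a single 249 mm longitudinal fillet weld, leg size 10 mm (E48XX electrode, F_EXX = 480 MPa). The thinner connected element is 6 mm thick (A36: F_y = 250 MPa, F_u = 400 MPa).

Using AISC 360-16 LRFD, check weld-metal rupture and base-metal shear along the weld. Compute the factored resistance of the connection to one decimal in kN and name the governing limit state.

224.1 kN (base-metal shear governs)

Weld metal: throat = 0.707×10 = 7.07 mm, L = 249 mm. φR_n = 0.75 × 0.6 × 480 × 7.07 × 249 = 380.3 kN.
Base metal shear (6 mm plate): yield φR_n = 1.0×0.6×250×6×249 = 224.1 kN; rupture φR_n = 0.75×0.6×400×6×249 = 268.9 kN; take 224.1 kN (yield).
Governing: min(380.3, 224.1) = 224.1 kN → base-metal shear.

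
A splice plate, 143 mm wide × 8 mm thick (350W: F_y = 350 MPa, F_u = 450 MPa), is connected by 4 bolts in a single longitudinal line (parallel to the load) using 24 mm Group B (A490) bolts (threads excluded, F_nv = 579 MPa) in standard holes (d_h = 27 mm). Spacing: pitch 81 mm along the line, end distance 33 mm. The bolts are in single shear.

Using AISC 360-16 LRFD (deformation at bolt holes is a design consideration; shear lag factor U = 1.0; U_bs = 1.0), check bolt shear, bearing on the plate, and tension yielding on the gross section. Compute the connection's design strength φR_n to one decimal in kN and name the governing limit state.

Bolt shear: A_b = π(24)²/4 = 452.39 mm². φR_n = 0.75 × 579 × 452.39 × 4 × 1 = 785.8 kN.
Bearing (8 mm plate, F_u = 450 MPa): end bolts L_c = 33 − 27/2 = 19.5, R_n = min(1.2×19.5×8×450, 2.4×24×8×450) = 84.24 kN/bolt; interior L_c = 81 − 27 = 54, R_n = 207.36 kN/bolt. φR_n = 0.75 × (1×84.24 + 3×207.36) = 529.7 kN.
Tension yield (gross): A_g = 143×8 = 1144 mm². φR_n = 0.90 × 350 × 1144 = 360.4 kN.
Governing: min(785.8, 529.7, 360.4) = 360.4 kN → gross-section yield.

360.4 kN (gross-section yield governs)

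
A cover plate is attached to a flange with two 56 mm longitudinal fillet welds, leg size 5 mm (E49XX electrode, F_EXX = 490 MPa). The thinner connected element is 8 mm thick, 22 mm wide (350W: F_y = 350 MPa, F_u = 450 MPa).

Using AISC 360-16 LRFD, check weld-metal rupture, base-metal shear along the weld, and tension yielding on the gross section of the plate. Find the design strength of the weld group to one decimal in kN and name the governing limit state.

Weld metal: throat = 0.707×5 = 3.535 mm, L = 2×56 = 112 mm. φR_n = 0.75 × 0.6 × 490 × 3.535 × 112 = 87.3 kN.
Base metal shear (8 mm plate): yield φR_n = 1.0×0.6×350×8×112 = 188.2 kN; rupture φR_n = 0.75×0.6×450×8×112 = 181.4 kN; take 181.4 kN (rupture).
Tension yield (gross): A_g = 22×8 = 176 mm². φR_n = 0.90 × 350 × 176 = 55.4 kN.
Governing: min(87.3, 181.4, 55.4) = 55.4 kN → gross-section yield.

55.4 kN (gross-section yield governs)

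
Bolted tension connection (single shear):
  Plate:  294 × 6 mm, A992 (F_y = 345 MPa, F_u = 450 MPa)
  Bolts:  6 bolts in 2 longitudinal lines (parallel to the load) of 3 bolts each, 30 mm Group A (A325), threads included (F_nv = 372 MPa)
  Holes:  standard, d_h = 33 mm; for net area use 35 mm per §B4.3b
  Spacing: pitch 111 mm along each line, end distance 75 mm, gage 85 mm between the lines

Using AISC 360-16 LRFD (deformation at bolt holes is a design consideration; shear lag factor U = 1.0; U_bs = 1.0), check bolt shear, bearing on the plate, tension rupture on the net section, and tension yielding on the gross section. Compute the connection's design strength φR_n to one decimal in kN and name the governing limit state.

Bolt shear: A_b = π(30)²/4 = 706.86 mm². φR_n = 0.75 × 372 × 706.86 × 6 × 1 = 1183.3 kN.
Bearing (6 mm plate, F_u = 450 MPa): end bolts L_c = 75 − 33/2 = 58.5, R_n = min(1.2×58.5×6×450, 2.4×30×6×450) = 189.54 kN/bolt; interior L_c = 111 − 33 = 78, R_n = 194.4 kN/bolt. φR_n = 0.75 × (2×189.54 + 4×194.4) = 867.5 kN.
Tension rupture (net): A_n = (294 − 2×35)×6 = 1344 mm² (U = 1.0, A_e = A_n). φR_n = 0.75 × 450 × 1344 = 453.6 kN.
Tension yield (gross): A_g = 294×6 = 1764 mm². φR_n = 0.90 × 345 × 1764 = 547.7 kN.
Governing: min(1183.3, 867.5, 453.6, 547.7) = 453.6 kN → net-section rupture.

453.6 kN (net-section rupture governs)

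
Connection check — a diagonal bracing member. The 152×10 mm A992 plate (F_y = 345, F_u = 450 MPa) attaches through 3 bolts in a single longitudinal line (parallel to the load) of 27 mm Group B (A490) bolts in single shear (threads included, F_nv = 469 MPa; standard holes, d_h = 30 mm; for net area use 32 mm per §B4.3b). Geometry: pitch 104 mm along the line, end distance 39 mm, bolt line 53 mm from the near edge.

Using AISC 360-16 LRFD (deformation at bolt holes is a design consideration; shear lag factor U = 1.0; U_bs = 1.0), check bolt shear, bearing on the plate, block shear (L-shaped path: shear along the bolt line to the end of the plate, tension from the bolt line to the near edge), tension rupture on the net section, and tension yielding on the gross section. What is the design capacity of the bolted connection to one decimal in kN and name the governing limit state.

405.0 kN (net-section rupture governs)

Bolt shear: A_b = π(27)²/4 = 572.56 mm². φR_n = 0.75 × 469 × 572.56 × 3 × 1 = 604.2 kN.
Bearing (10 mm plate, F_u = 450 MPa): end bolts L_c = 39 − 30/2 = 24, R_n = min(1.2×24×10×450, 2.4×27×10×450) = 129.6 kN/bolt; interior L_c = 104 − 30 = 74, R_n = 291.6 kN/bolt. φR_n = 0.75 × (1×129.6 + 2×291.6) = 534.6 kN.
Block shear: shear path 1×[39+2×104] = 1×247 mm, A_gv = 2470, A_nv = 1×(247 − 2.5×32)×10 = 1670 mm²; tension to near edge: (53 − 0.5×32)×10 = 370 mm². R_n = min(0.6×450×1670, 0.6×345×2470) + 1.0×450×370 = min(450.9, 511.29) + 166.5 = 617.4 kN. φR_n = 0.75 × 617.4 = 463.1 kN.
Tension rupture (net): A_n = (152 − 1×32)×10 = 1200 mm² (U = 1.0, A_e = A_n). φR_n = 0.75 × 450 × 1200 = 405.0 kN.
Tension yield (gross): A_g = 152×10 = 1520 mm². φR_n = 0.90 × 345 × 1520 = 472.0 kN.
Governing: min(604.2, 534.6, 463.1, 405.0, 472.0) = 405.0 kN → net-section rupture.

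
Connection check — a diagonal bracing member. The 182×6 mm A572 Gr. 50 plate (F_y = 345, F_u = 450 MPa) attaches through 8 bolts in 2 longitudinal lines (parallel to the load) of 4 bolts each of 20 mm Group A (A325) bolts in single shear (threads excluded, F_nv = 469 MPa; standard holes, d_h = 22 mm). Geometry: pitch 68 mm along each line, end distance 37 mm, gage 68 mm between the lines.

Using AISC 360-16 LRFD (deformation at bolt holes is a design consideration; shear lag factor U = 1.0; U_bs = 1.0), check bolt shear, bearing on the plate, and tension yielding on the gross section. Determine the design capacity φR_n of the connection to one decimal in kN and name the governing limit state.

Bolt shear: A_b = π(20)²/4 = 314.16 mm². φR_n = 0.75 × 469 × 314.16 × 8 × 1 = 884.0 kN.
Bearing (6 mm plate, F_u = 450 MPa): end bolts L_c = 37 − 22/2 = 26, R_n = min(1.2×26×6×450, 2.4×20×6×450) = 84.24 kN/bolt; interior L_c = 68 − 22 = 46, R_n = 129.6 kN/bolt. φR_n = 0.75 × (2×84.24 + 6×129.6) = 709.6 kN.
Tension yield (gross): A_g = 182×6 = 1092 mm². φR_n = 0.90 × 345 × 1092 = 339.1 kN.
Governing: min(884.0, 709.6, 339.1) = 339.1 kN → gross-section yield.

339.1 kN (gross-section yield governs)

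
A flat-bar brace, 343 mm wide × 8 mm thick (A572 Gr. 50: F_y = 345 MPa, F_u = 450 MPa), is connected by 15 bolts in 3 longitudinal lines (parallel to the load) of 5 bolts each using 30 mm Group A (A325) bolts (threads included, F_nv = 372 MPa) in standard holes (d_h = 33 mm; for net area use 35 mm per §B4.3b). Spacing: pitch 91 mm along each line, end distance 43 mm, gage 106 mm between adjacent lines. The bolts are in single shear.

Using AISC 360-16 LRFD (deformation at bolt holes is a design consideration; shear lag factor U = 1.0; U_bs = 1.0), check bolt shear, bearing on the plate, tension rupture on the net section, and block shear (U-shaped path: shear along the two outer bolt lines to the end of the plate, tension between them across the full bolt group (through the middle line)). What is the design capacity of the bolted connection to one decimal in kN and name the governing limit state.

Bolt shear: A_b = π(30)²/4 = 706.86 mm². φR_n = 0.75 × 372 × 706.86 × 15 × 1 = 2958.2 kN.
Bearing (8 mm plate, F_u = 450 MPa): end bolts L_c = 43 − 33/2 = 26.5, R_n = min(1.2×26.5×8×450, 2.4×30×8×450) = 114.48 kN/bolt; interior L_c = 91 − 33 = 58, R_n = 250.56 kN/bolt. φR_n = 0.75 × (3×114.48 + 12×250.56) = 2512.6 kN.
Tension rupture (net): A_n = (343 − 3×35)×8 = 1904 mm² (U = 1.0, A_e = A_n). φR_n = 0.75 × 450 × 1904 = 642.6 kN.
Block shear: shear path 2×[43+4×91] = 2×407 mm, A_gv = 6512, A_nv = 2×(407 − 4.5×35)×8 = 3992 mm²; tension across gage: (212 − 2×35)×8 = 1136 mm². R_n = min(0.6×450×3992, 0.6×345×6512) + 1.0×450×1136 = min(1077.8, 1348) + 511.2 = 1589 kN. φR_n = 0.75 × 1589 = 1191.8 kN.
Governing: min(2958.2, 2512.6, 642.6, 1191.8) = 642.6 kN → net-section rupture.

642.6 kN (net-section rupture governs)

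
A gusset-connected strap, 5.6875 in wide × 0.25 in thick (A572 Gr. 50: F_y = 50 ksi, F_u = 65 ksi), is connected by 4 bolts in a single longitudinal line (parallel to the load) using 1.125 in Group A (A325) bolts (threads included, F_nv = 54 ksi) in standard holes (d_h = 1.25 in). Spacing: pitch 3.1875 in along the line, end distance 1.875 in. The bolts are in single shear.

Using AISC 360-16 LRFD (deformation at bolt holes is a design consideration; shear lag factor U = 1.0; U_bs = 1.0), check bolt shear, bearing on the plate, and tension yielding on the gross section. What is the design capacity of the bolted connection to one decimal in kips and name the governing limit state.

Bolt shear: A_b = π(1.125)²/4 = 0.99402 in². φR_n = 0.75 × 54 × 0.99402 × 4 × 1 = 161.0 kips.
Bearing (0.25 in plate, F_u = 65 ksi): end bolts L_c = 1.875 − 1.25/2 = 1.25, R_n = min(1.2×1.25×0.25×65, 2.4×1.125×0.25×65) = 24.375 kips/bolt; interior L_c = 3.1875 − 1.25 = 1.9375, R_n = 37.781 kips/bolt. φR_n = 0.75 × (1×24.375 + 3×37.781) = 103.3 kips.
Tension yield (gross): A_g = 5.6875×0.25 = 1.4219 in². φR_n = 0.90 × 50 × 1.4219 = 64.0 kips.
Governing: min(161.0, 103.3, 64.0) = 64.0 kips → gross-section yield.

64.0 kips (gross-section yield governs)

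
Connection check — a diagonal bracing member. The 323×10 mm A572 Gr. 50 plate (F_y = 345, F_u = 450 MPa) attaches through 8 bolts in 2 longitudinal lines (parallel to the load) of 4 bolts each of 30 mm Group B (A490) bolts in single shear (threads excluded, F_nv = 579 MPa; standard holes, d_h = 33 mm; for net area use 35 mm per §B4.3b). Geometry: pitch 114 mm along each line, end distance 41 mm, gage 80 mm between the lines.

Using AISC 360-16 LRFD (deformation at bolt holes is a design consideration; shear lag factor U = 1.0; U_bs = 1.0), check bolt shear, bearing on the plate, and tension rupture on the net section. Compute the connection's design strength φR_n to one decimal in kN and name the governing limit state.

853.9 kN (net-section rupture governs)

Bolt shear: A_b = π(30)²/4 = 706.86 mm². φR_n = 0.75 × 579 × 706.86 × 8 × 1 = 2455.6 kN.
Bearing (10 mm plate, F_u = 450 MPa): end bolts L_c = 41 − 33/2 = 24.5, R_n = min(1.2×24.5×10×450, 2.4×30×10×450) = 132.3 kN/bolt; interior L_c = 114 − 33 = 81, R_n = 324 kN/bolt. φR_n = 0.75 × (2×132.3 + 6×324) = 1656.5 kN.
Tension rupture (net): A_n = (323 − 2×35)×10 = 2530 mm² (U = 1.0, A_e = A_n). φR_n = 0.75 × 450 × 2530 = 853.9 kN.
Governing: min(2455.6, 1656.5, 853.9) = 853.9 kN → net-section rupture.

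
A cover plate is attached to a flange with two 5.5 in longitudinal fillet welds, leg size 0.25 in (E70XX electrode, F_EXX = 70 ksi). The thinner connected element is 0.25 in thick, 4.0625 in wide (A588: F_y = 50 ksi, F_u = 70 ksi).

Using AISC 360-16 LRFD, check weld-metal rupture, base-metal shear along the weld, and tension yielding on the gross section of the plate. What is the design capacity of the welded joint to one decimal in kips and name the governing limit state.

Weld metal: throat = 0.707×0.25 = 0.17675 in, L = 2×5.5 = 11 in. φR_n = 0.75 × 0.6 × 70 × 0.17675 × 11 = 61.2 kips.
Base metal shear (0.25 in plate): yield φR_n = 1.0×0.6×50×0.25×11 = 82.5 kips; rupture φR_n = 0.75×0.6×70×0.25×11 = 86.6 kips; take 82.5 kips (yield).
Tension yield (gross): A_g = 4.0625×0.25 = 1.0156 in². φR_n = 0.90 × 50 × 1.0156 = 45.7 kips.
Governing: min(61.2, 82.5, 45.7) = 45.7 kips → gross-section yield.

45.7 kips (gross-section yield governs)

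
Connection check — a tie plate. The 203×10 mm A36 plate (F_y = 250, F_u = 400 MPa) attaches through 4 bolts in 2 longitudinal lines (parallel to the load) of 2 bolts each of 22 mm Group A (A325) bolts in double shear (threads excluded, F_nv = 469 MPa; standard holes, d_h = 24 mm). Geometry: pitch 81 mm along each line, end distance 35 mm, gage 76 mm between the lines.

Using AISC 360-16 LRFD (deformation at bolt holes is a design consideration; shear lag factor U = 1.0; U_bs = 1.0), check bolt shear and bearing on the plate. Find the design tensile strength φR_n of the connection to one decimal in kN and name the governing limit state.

482.4 kN (bearing governs)

Bolt shear: A_b = π(22)²/4 = 380.13 mm². φR_n = 0.75 × 469 × 380.13 × 4 × 2 = 1069.7 kN.
Bearing (10 mm plate, F_u = 400 MPa): end bolts L_c = 35 − 24/2 = 23, R_n = min(1.2×23×10×400, 2.4×22×10×400) = 110.4 kN/bolt; interior L_c = 81 − 24 = 57, R_n = 211.2 kN/bolt. φR_n = 0.75 × (2×110.4 + 2×211.2) = 482.4 kN.
Governing: min(1069.7, 482.4) = 482.4 kN → bearing.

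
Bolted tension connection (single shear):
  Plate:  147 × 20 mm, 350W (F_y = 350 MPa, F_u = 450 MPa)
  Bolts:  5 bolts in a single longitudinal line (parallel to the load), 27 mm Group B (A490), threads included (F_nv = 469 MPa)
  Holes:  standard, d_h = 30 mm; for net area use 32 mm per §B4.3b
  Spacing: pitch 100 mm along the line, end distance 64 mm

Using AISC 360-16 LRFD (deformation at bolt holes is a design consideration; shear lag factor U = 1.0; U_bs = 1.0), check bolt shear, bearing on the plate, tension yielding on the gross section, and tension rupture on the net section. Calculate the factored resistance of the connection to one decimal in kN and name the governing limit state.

Bolt shear: A_b = π(27)²/4 = 572.56 mm². φR_n = 0.75 × 469 × 572.56 × 5 × 1 = 1007.0 kN.
Bearing (20 mm plate, F_u = 450 MPa): end bolts L_c = 64 − 30/2 = 49, R_n = min(1.2×49×20×450, 2.4×27×20×450) = 529.2 kN/bolt; interior L_c = 100 − 30 = 70, R_n = 583.2 kN/bolt. φR_n = 0.75 × (1×529.2 + 4×583.2) = 2146.5 kN.
Tension yield (gross): A_g = 147×20 = 2940 mm². φR_n = 0.90 × 350 × 2940 = 926.1 kN.
Tension rupture (net): A_n = (147 − 1×32)×20 = 2300 mm² (U = 1.0, A_e = A_n). φR_n = 0.75 × 450 × 2300 = 776.3 kN.
Governing: min(1007.0, 2146.5, 926.1, 776.3) = 776.3 kN → net-section rupture.

776.3 kN (net-section rupture governs)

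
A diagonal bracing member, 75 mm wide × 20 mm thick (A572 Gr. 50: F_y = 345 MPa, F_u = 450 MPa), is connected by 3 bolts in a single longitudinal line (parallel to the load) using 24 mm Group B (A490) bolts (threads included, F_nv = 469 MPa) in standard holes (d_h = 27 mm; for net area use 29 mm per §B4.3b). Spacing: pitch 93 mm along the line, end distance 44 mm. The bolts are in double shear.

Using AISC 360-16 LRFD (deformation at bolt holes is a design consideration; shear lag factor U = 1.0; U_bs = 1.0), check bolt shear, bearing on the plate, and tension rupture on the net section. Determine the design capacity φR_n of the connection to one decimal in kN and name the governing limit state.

Bolt shear: A_b = π(24)²/4 = 452.39 mm². φR_n = 0.75 × 469 × 452.39 × 3 × 2 = 954.8 kN.
Bearing (20 mm plate, F_u = 450 MPa): end bolts L_c = 44 − 27/2 = 30.5, R_n = min(1.2×30.5×20×450, 2.4×24×20×450) = 329.4 kN/bolt; interior L_c = 93 − 27 = 66, R_n = 518.4 kN/bolt. φR_n = 0.75 × (1×329.4 + 2×518.4) = 1024.7 kN.
Tension rupture (net): A_n = (75 − 1×29)×20 = 920 mm² (U = 1.0, A_e = A_n). φR_n = 0.75 × 450 × 920 = 310.5 kN.
Governing: min(954.8, 1024.7, 310.5) = 310.5 kN → net-section rupture.

310.5 kN (net-section rupture governs)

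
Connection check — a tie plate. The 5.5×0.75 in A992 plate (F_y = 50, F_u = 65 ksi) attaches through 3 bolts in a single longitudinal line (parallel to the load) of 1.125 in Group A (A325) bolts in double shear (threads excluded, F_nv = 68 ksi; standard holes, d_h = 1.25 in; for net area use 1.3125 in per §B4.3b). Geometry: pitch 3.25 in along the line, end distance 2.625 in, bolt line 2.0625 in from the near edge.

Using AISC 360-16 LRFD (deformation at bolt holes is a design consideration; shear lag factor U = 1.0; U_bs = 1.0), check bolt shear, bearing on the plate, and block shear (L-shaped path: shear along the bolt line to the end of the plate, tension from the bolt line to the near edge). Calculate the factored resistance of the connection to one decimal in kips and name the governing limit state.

179.6 kips (block shear governs)

Bolt shear: A_b = π(1.125)²/4 = 0.99402 in². φR_n = 0.75 × 68 × 0.99402 × 3 × 2 = 304.2 kips.
Bearing (0.75 in plate, F_u = 65 ksi): end bolts L_c = 2.625 − 1.25/2 = 2, R_n = min(1.2×2×0.75×65, 2.4×1.125×0.75×65) = 117 kips/bolt; interior L_c = 3.25 − 1.25 = 2, R_n = 117 kips/bolt. φR_n = 0.75 × (1×117 + 2×117) = 263.3 kips.
Block shear: shear path 1×[2.625+2×3.25] = 1×9.125 in, A_gv = 6.8438, A_nv = 1×(9.125 − 2.5×1.3125)×0.75 = 4.3828 in²; tension to near edge: (2.0625 − 0.5×1.3125)×0.75 = 1.0547 in². R_n = min(0.6×65×4.3828, 0.6×50×6.8438) + 1.0×65×1.0547 = min(170.93, 205.31) + 68.556 = 239.49 kips. φR_n = 0.75 × 239.49 = 179.6 kips.
Governing: min(304.2, 263.3, 179.6) = 179.6 kips → block shear.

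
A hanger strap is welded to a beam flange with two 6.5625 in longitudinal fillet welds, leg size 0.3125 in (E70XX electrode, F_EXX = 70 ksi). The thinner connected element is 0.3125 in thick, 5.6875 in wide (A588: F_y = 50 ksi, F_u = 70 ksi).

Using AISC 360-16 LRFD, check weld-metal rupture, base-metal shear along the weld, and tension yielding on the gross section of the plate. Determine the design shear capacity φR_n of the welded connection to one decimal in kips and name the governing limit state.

Weld metal: throat = 0.707×0.3125 = 0.22094 in, L = 2×6.5625 = 13.125 in. φR_n = 0.75 × 0.6 × 70 × 0.22094 × 13.125 = 91.3 kips.
Base metal shear (0.3125 in plate): yield φR_n = 1.0×0.6×50×0.3125×13.125 = 123.0 kips; rupture φR_n = 0.75×0.6×70×0.3125×13.125 = 129.2 kips; take 123.0 kips (yield).
Tension yield (gross): A_g = 5.6875×0.3125 = 1.7773 in². φR_n = 0.90 × 50 × 1.7773 = 80.0 kips.
Governing: min(91.3, 123.0, 80.0) = 80.0 kips → gross-section yield.

80.0 kips (gross-section yield governs)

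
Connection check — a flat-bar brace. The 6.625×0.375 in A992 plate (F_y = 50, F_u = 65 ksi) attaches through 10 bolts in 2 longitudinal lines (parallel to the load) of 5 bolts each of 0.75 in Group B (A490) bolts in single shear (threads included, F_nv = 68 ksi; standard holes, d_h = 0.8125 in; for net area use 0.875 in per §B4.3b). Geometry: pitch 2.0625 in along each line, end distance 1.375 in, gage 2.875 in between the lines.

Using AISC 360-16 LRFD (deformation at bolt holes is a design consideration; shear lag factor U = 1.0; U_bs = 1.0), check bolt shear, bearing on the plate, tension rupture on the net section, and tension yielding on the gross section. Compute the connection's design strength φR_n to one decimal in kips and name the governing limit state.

89.1 kips (net-section rupture governs)

Bolt shear: A_b = π(0.75)²/4 = 0.44179 in². φR_n = 0.75 × 68 × 0.44179 × 10 × 1 = 225.3 kips.
Bearing (0.375 in plate, F_u = 65 ksi): end bolts L_c = 1.375 − 0.8125/2 = 0.96875, R_n = min(1.2×0.96875×0.375×65, 2.4×0.75×0.375×65) = 28.336 kips/bolt; interior L_c = 2.0625 − 0.8125 = 1.25, R_n = 36.563 kips/bolt. φR_n = 0.75 × (2×28.336 + 8×36.563) = 261.9 kips.
Tension rupture (net): A_n = (6.625 − 2×0.875)×0.375 = 1.8281 in² (U = 1.0, A_e = A_n). φR_n = 0.75 × 65 × 1.8281 = 89.1 kips.
Tension yield (gross): A_g = 6.625×0.375 = 2.4844 in². φR_n = 0.90 × 50 × 2.4844 = 111.8 kips.
Governing: min(225.3, 261.9, 89.1, 111.8) = 89.1 kips → net-section rupture.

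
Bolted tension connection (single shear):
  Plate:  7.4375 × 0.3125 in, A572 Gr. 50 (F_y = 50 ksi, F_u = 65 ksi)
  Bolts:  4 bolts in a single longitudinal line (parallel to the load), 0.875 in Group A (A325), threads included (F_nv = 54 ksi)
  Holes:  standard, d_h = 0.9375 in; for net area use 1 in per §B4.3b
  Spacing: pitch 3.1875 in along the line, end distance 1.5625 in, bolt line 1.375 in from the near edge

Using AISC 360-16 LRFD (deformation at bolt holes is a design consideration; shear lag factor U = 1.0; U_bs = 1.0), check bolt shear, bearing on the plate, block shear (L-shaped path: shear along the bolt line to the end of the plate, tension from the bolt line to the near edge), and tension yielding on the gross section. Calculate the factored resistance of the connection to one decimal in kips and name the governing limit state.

83.0 kips (block shear governs)

Bolt shear: A_b = π(0.875)²/4 = 0.60132 in². φR_n = 0.75 × 54 × 0.60132 × 4 × 1 = 97.4 kips.
Bearing (0.3125 in plate, F_u = 65 ksi): end bolts L_c = 1.5625 − 0.9375/2 = 1.09375, R_n = min(1.2×1.09375×0.3125×65, 2.4×0.875×0.3125×65) = 26.66 kips/bolt; interior L_c = 3.1875 − 0.9375 = 2.25, R_n = 42.656 kips/bolt. φR_n = 0.75 × (1×26.66 + 3×42.656) = 116.0 kips.
Block shear: shear path 1×[1.5625+3×3.1875] = 1×11.125 in, A_gv = 3.4766, A_nv = 1×(11.125 − 3.5×1)×0.3125 = 2.3828 in²; tension to near edge: (1.375 − 0.5×1)×0.3125 = 0.27344 in². R_n = min(0.6×65×2.3828, 0.6×50×3.4766) + 1.0×65×0.27344 = min(92.929, 104.3) + 17.774 = 110.7 kips. φR_n = 0.75 × 110.7 = 83.0 kips.
Tension yield (gross): A_g = 7.4375×0.3125 = 2.3242 in². φR_n = 0.90 × 50 × 2.3242 = 104.6 kips.
Governing: min(97.4, 116.0, 83.0, 104.6) = 83.0 kips → block shear.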